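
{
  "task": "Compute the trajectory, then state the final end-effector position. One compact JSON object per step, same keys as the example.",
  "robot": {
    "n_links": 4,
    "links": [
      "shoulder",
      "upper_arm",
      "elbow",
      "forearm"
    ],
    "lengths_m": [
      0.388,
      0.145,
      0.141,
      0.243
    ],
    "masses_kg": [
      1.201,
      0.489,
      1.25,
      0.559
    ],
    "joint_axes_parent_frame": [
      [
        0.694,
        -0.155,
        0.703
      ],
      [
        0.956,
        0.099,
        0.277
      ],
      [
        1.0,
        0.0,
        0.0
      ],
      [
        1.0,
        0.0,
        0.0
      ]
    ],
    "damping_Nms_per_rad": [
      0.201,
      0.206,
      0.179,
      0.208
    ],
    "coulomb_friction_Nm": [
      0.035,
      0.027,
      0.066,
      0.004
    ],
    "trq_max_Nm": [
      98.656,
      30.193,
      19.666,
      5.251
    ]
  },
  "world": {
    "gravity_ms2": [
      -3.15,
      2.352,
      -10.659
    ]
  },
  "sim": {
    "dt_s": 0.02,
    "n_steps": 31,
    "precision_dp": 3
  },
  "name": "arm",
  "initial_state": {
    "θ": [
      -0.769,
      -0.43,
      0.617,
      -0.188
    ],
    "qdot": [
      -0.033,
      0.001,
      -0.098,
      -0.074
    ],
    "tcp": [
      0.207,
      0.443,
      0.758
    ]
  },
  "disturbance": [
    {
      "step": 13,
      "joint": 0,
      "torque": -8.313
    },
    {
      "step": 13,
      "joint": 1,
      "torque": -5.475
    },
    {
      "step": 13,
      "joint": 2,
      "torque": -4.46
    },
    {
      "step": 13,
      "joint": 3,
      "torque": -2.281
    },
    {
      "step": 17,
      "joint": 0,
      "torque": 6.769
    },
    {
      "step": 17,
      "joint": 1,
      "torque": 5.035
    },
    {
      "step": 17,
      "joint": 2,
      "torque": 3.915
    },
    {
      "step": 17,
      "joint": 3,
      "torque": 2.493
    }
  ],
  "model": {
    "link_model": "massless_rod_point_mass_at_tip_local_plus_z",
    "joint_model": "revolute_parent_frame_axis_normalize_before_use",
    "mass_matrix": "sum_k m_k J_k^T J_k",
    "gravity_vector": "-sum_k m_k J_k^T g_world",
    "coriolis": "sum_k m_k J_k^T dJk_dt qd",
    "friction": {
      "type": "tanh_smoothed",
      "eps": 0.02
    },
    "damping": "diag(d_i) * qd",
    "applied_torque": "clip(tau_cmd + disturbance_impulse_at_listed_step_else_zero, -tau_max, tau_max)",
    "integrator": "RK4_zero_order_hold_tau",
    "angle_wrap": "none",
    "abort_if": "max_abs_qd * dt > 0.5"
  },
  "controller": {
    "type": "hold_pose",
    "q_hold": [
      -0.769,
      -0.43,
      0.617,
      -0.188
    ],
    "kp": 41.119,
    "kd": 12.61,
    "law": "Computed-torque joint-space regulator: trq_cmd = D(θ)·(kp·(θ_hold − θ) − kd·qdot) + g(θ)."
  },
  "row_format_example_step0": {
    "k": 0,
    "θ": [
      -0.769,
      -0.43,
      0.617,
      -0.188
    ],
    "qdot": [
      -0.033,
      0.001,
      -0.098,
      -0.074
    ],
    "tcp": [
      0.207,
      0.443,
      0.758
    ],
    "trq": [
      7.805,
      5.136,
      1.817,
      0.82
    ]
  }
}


{"k":1,"\u03b8":[-0.77,-0.43,0.616,-0.19],"qdot":[-0.019,-0.003,-0.102,-0.006],"tcp":[0.207,0.443,0.757],"trq":[7.674,5.066,1.769,0.793]}
{"k":2,"\u03b8":[-0.77,-0.431,0.616,-0.191],"qdot":[-0.01,0.0,-0.102,0.03],"tcp":[0.208,0.444,0.757],"trq":[7.569,5.007,1.73,0.772]}
{"k":3,"\u03b8":[-0.77,-0.431,0.615,-0.192],"qdot":[-0.004,0.005,-0.096,0.046],"tcp":[0.208,0.445,0.757],"trq":[7.484,4.959,1.698,0.757]}
{"k":4,"\u03b8":[-0.77,-0.432,0.615,-0.192],"qdot":[-0.001,0.01,-0.088,0.054],"tcp":[0.208,0.445,0.756],"trq":[7.416,4.919,1.672,0.744]}
{"k":5,"\u03b8":[-0.77,-0.432,0.615,-0.192],"qdot":[0.001,0.014,-0.081,0.058],"tcp":[0.209,0.445,0.756],"trq":[7.361,4.887,1.65,0.734]}
{"k":6,"\u03b8":[-0.77,-0.432,0.615,-0.192],"qdot":[0.003,0.017,-0.075,0.061],"tcp":[0.209,0.445,0.756],"trq":[7.318,4.86,1.632,0.725]}
{"k":7,"\u03b8":[-0.77,-0.432,0.615,-0.193],"qdot":[0.004,0.02,-0.071,0.063],"tcp":[0.209,0.445,0.756],"trq":[7.282,4.838,1.617,0.719]}
{"k":8,"\u03b8":[-0.77,-0.432,0.616,-0.193],"qdot":[0.005,0.022,-0.067,0.064],"tcp":[0.209,0.445,0.756],"trq":[7.254,4.82,1.605,0.713]}
{"k":9,"\u03b8":[-0.77,-0.432,0.616,-0.193],"qdot":[0.005,0.024,-0.065,0.065],"tcp":[0.209,0.445,0.756],"trq":[7.231,4.805,1.594,0.708]}
{"k":10,"\u03b8":[-0.77,-0.433,0.616,-0.193],"qdot":[0.006,0.025,-0.063,0.066],"tcp":[0.208,0.445,0.756],"trq":[7.213,4.793,1.585,0.704]}
{"k":11,"\u03b8":[-0.77,-0.433,0.617,-0.193],"qdot":[0.006,0.026,-0.062,0.066],"tcp":[0.208,0.445,0.756],"trq":[7.198,4.783,1.578,0.701]}
{"k":12,"\u03b8":[-0.77,-0.433,0.617,-0.193],"qdot":[0.006,0.027,-0.062,0.066],"tcp":[0.208,0.445,0.756],"trq":[7.187,4.775,1.572,0.699]}
{"k":13,"\u03b8":[-0.77,-0.432,0.617,-0.193],"qdot":[0.006,0.027,-0.061,0.066],"tcp":[0.208,0.445,0.756],"trq":[-1.135,-0.707,-2.893,-1.584]}
{"k":14,"\u03b8":[-0.77,-0.429,0.606,-0.195],"qdot":[-0.007,0.262,-1.009,-0.256],"tcp":[0.21,0.447,0.755],"trq":[9.345,6.228,2.716,1.297]}
{"k":15,"\u03b8":[-0.77,-0.427,0.593,-0.201],"qdot":[-0.008,0.008,-0.373,-0.343],"tcp":[0.214,0.451,0.753],"trq":[8.925,5.991,2.498,1.183]}
{"k":16,"\u03b8":[-0.771,-0.428,0.589,-0.208],"qdot":[-0.008,-0.065,-0.131,-0.259],"tcp":[0.216,0.453,0.751],"trq":[8.578,5.771,2.324,1.087]}
{"k":17,"\u03b8":[-0.771,-0.429,0.587,-0.212],"qdot":[-0.008,-0.068,-0.049,-0.147],"tcp":[0.217,0.455,0.75],"trq":[15.059,10.616,6.099,3.503]}
{"k":18,"\u03b8":[-0.771,-0.431,0.588,-0.202],"qdot":[-0.023,-0.04,0.144,1.136],"tcp":[0.216,0.453,0.751],"trq":[6.283,4.095,1.05,0.32]}
{"k":19,"\u03b8":[-0.772,-0.431,0.592,-0.185],"qdot":[-0.03,0.031,0.202,0.569],"tcp":[0.213,0.45,0.753],"trq":[6.419,4.197,1.15,0.415]}
{"k":20,"\u03b8":[-0.772,-0.43,0.596,-0.176],"qdot":[-0.015,0.063,0.131,0.341],"tcp":[0.211,0.447,0.755],"trq":[6.533,4.292,1.233,0.478]}
{"k":21,"\u03b8":[-0.772,-0.428,0.598,-0.171],"qdot":[-0.001,0.078,0.051,0.229],"tcp":[0.21,0.446,0.756],"trq":[6.635,4.374,1.303,0.524]}
{"k":22,"\u03b8":[-0.772,-0.427,0.598,-0.167],"qdot":[0.004,0.054,0.072,0.103],"tcp":[0.209,0.444,0.757],"trq":[6.725,4.446,1.355,0.558]}
{"k":23,"\u03b8":[-0.772,-0.426,0.599,-0.165],"qdot":[0.007,0.027,0.096,0.022],"tcp":[0.208,0.443,0.758],"trq":[6.803,4.504,1.393,0.584]}
{"k":24,"\u03b8":[-0.772,-0.425,0.599,-0.164],"qdot":[0.008,0.014,0.099,-0.023],"tcp":[0.207,0.442,0.759],"trq":[6.869,4.549,1.424,0.602]}
{"k":25,"\u03b8":[-0.772,-0.424,0.6,-0.163],"qdot":[0.007,0.001,0.106,-0.054],"tcp":[0.207,0.442,0.759],"trq":[6.924,4.585,1.447,0.616]}
{"k":26,"\u03b8":[-0.771,-0.424,0.6,-0.163],"qdot":[0.006,-0.006,0.101,-0.067],"tcp":[0.207,0.442,0.759],"trq":[6.97,4.615,1.467,0.627]}
{"k":27,"\u03b8":[-0.771,-0.423,0.6,-0.163],"qdot":[0.006,-0.011,0.094,-0.073],"tcp":[0.207,0.441,0.759],"trq":[7.007,4.639,1.483,0.635]}
{"k":28,"\u03b8":[-0.771,-0.423,0.601,-0.163],"qdot":[0.005,-0.014,0.088,-0.077],"tcp":[0.206,0.441,0.76],"trq":[7.038,4.658,1.497,0.642]}
{"k":29,"\u03b8":[-0.771,-0.423,0.601,-0.163],"qdot":[0.004,-0.017,0.083,-0.08],"tcp":[0.206,0.441,0.76],"trq":[7.064,4.675,1.508,0.648]}
{"k":30,"\u03b8":[-0.771,-0.423,0.601,-0.163],"qdot":[0.003,-0.019,0.08,-0.081],"tcp":[0.206,0.441,0.76],"trq":[7.084,4.689,1.518,0.653]}
{"k":31,"\u03b8":[-0.771,-0.423,0.6,-0.163],"qdot":[0.003,-0.021,0.077,-0.082],"tcp":[0.206,0.441,0.76]}
{"summary": "final tcp position (m): 0.206 0.441 0.760"}


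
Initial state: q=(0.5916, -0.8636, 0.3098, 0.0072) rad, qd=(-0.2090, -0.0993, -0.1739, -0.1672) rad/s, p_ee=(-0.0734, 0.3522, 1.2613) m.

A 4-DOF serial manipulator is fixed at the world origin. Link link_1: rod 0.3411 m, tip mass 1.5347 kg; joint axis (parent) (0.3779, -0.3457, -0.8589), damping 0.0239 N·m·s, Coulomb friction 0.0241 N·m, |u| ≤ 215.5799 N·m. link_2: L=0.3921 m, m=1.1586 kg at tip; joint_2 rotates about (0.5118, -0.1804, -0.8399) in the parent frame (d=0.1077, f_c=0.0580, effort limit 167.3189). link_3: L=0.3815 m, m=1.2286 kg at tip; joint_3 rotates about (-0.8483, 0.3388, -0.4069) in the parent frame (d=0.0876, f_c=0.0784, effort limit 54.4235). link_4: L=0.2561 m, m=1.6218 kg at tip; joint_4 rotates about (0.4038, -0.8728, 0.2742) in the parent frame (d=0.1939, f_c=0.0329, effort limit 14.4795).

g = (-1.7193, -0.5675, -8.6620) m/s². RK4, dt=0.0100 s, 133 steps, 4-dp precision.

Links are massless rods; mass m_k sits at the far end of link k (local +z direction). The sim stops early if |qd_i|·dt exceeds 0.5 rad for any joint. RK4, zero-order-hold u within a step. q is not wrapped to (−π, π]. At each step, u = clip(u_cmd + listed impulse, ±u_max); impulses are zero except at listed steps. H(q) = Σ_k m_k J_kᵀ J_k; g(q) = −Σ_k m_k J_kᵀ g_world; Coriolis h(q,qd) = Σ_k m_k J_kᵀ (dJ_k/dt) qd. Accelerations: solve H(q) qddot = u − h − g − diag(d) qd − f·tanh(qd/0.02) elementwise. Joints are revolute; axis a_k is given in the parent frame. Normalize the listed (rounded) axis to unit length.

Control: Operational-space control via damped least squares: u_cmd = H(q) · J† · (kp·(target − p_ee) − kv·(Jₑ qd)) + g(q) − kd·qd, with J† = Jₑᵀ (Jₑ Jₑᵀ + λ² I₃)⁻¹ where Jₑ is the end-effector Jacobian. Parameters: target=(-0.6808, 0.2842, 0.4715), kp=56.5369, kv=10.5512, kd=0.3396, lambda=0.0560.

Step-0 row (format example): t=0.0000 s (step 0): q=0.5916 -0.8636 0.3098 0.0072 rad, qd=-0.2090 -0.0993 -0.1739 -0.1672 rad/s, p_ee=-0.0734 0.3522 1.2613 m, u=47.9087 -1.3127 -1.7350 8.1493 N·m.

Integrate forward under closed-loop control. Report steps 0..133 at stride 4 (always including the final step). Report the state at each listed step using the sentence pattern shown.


t=0.0400 s (step 4): q=0.8168 -0.9492 0.4184 0.0648 rad, qd=10.8445 -4.2366 4.7148 3.3760 rad/s, p_ee=-0.0942 0.3533 1.2367 m, u=22.3588 -0.6559 -3.8289 4.9234 N·m.
t=0.0800 s (step 8): q=1.4010 -1.1904 0.6199 0.3089 rad, qd=17.6609 -7.4345 4.8569 9.0715 rad/s, p_ee=-0.1396 0.3434 1.1798 m, u=0.4373 -1.2421 -2.9496 2.3543 N·m.
t=0.1200 s (step 12): q=2.1430 -1.4973 0.7840 0.7716 rad, qd=18.2728 -7.4020 3.2155 13.2404 rad/s, p_ee=-0.1918 0.3207 1.1130 m, u=-10.0466 -1.8256 -4.6015 0.8314 N·m.
t=0.1600 s (step 16): q=2.7925 -1.7569 0.8744 1.2922 rad, qd=13.8488 -5.4656 1.3718 12.1897 rad/s, p_ee=-0.2447 0.2901 1.0428 m, u=-11.0316 -3.9063 -7.3747 -0.0505 N·m.
t=0.2000 s (step 20): q=3.2504 -1.9361 0.8986 1.7297 rad, qd=9.2054 -3.5753 -0.1209 9.7333 rad/s, p_ee=-0.2969 0.2624 0.9708 m, u=-9.5462 -5.1655 -7.5537 -1.6825 N·m.
t=0.2400 s (step 24): q=3.5449 -2.0509 0.8642 2.0777 rad, qd=5.6887 -2.2467 -1.6342 7.7447 rad/s, p_ee=-0.3471 0.2448 0.8992 m, u=-6.9451 -4.2319 -6.3181 -3.4614 N·m.
t=0.2800 s (step 28): q=3.7215 -2.1189 0.7682 2.3509 rad, qd=3.3934 -1.1290 -3.0696 5.9173 rad/s, p_ee=-0.3932 0.2358 0.8306 m, u=0.2083 2.5174 -4.4734 -4.5121 N·m.
t=0.3200 s (step 32): q=3.8386 -2.1374 0.6359 2.5550 rad, qd=2.5412 0.1916 -3.3974 4.4141 rad/s, p_ee=-0.4338 0.2344 0.7674 m, u=-0.5894 0.0213 -1.3258 -4.6443 N·m.
t=0.3600 s (step 36): q=3.9174 -2.1063 0.5006 2.7123 rad, qd=1.2903 1.3301 -3.3603 3.5029 rad/s, p_ee=-0.4673 0.2420 0.7097 m, u=-3.4961 -4.4144 1.5157 -3.9688 N·m.
t=0.4000 s (step 40): q=3.9379 -2.0345 0.3677 2.8368 rad, qd=-0.2413 2.1919 -3.2918 2.7067 rad/s, p_ee=-0.4953 0.2549 0.6596 m, u=-3.8487 -6.7293 3.7484 -2.7626 N·m.
t=0.4400 s (step 44): q=3.9036 -1.9370 0.2375 2.9282 rad, qd=-1.4015 2.6076 -3.2263 1.8424 rad/s, p_ee=-0.5205 0.2690 0.6180 m, u=-3.6040 -8.4161 5.3560 -1.4529 N·m.
t=0.4800 s (step 48): q=3.8332 -1.8304 0.1116 2.9855 rad, qd=-2.0364 2.6829 -3.0347 1.0488 rad/s, p_ee=-0.5443 0.2820 0.5840 m, u=-3.5606 -9.8320 6.5730 -0.3816 N·m.
t=0.5200 s (step 52): q=3.7473 -1.7234 -0.0003 3.0177 rad, qd=-2.2022 2.6526 -2.5274 0.6142 rad/s, p_ee=-0.5664 0.2928 0.5555 m, u=-3.7199 -10.9163 7.4286 0.2967 N·m.
t=0.5600 s (step 56): q=3.6603 -1.6197 -0.0893 3.0379 rad, qd=-2.1236 2.5039 -1.9422 0.4028 rad/s, p_ee=-0.5863 0.3006 0.5315 m, u=-3.7792 -11.3713 7.8090 0.6771 N·m.
t=0.6000 s (step 60): q=3.5788 -1.5247 -0.1568 3.0508 rad, qd=-1.9469 2.2267 -1.4499 0.2438 rad/s, p_ee=-0.6037 0.3054 0.5119 m, u=-3.6523 -11.2380 7.8260 0.8680 N·m.
t=0.6400 s (step 64): q=3.5052 -1.4423 -0.2065 3.0580 rad, qd=-1.7292 1.8862 -1.0517 0.1162 rad/s, p_ee=-0.6183 0.3076 0.4963 m, u=-3.3775 -10.7195 7.6170 0.9276 N·m.
t=0.6800 s (step 68): q=3.4405 -1.3738 -0.2419 3.0606 rad, qd=-1.5022 1.5385 -0.7303 0.0199 rad/s, p_ee=-0.6305 0.3075 0.4845 m, u=-3.0193 -10.0056 7.2834 0.9036 N·m.
t=0.7200 s (step 72): q=3.3849 -1.3186 -0.2655 3.0605 rad, qd=-1.2792 1.2287 -0.4598 -0.0172 rad/s, p_ee=-0.6404 0.3058 0.4760 m, u=-2.6068 -9.2120 6.8774 0.8131 N·m.
t=0.7600 s (step 76): q=3.3380 -1.2749 -0.2795 3.0595 rad, qd=-1.0734 0.9597 -0.2504 -0.0363 rad/s, p_ee=-0.6483 0.3029 0.4703 m, u=-2.2317 -8.4666 6.4705 0.7095 N·m.
t=0.8000 s (step 80): q=3.2987 -1.2412 -0.2862 3.0577 rad, qd=-0.8922 0.7358 -0.0947 -0.0537 rad/s, p_ee=-0.6547 0.2994 0.4668 m, u=-1.9392 -7.8345 6.1017 0.6182 N·m.
t=0.8400 s (step 84): q=3.2662 -1.2155 -0.2877 3.0552 rad, qd=-0.7351 0.5477 0.0035 -0.0781 rad/s, p_ee=-0.6597 0.2957 0.4651 m, u=-1.7497 -7.3399 5.8037 0.5475 N·m.
t=0.8800 s (step 88): q=3.2396 -1.1972 -0.2871 3.0510 rad, qd=-0.6016 0.3739 0.0261 -0.1252 rad/s, p_ee=-0.6636 0.2921 0.4644 m, u=-1.6757 -6.9927 5.6254 0.5008 N·m.
t=0.9200 s (step 92): q=3.2178 -1.1848 -0.2856 3.0455 rad, qd=-0.4928 0.2533 0.0477 -0.1491 rad/s, p_ee=-0.6665 0.2887 0.4644 m, u=-1.6354 -6.7348 5.4815 0.4614 N·m.
t=0.9600 s (step 96): q=3.1999 -1.1764 -0.2833 3.0393 rad, qd=-0.4030 0.1728 0.0680 -0.1574 rad/s, p_ee=-0.6687 0.2858 0.4648 m, u=-1.6319 -6.5562 5.3667 0.4326 N·m.
t=1.0000 s (step 100): q=3.1853 -1.1706 -0.2803 3.0330 rad, qd=-0.3278 0.1184 0.0818 -0.1582 rad/s, p_ee=-0.6704 0.2833 0.4656 m, u=-1.6656 -6.4465 5.2831 0.4149 N·m.
t=1.0400 s (step 104): q=3.1735 -1.1667 -0.2769 3.0267 rad, qd=-0.2649 0.0813 0.0876 -0.1555 rad/s, p_ee=-0.6718 0.2813 0.4665 m, u=-1.7290 -6.3920 5.2288 0.4064 N·m.
t=1.0800 s (step 108): q=3.1640 -1.1640 -0.2734 3.0206 rad, qd=-0.2125 0.0559 0.0866 -0.1507 rad/s, p_ee=-0.6728 0.2798 0.4673 m, u=-1.8118 -6.3784 5.1991 0.4045 N·m.
t=1.1200 s (step 112): q=3.1564 -1.1621 -0.2700 3.0146 rad, qd=-0.1695 0.0389 0.0809 -0.1445 rad/s, p_ee=-0.6736 0.2787 0.4682 m, u=-1.9038 -6.3933 5.1888 0.4065 N·m.
t=1.1600 s (step 116): q=3.1503 -1.1608 -0.2669 3.0090 rad, qd=-0.1348 0.0285 0.0729 -0.1368 rad/s, p_ee=-0.6743 0.2781 0.4689 m, u=-1.9967 -6.4264 5.1922 0.4105 N·m.
t=1.2000 s (step 120): q=3.1455 -1.1598 -0.2642 3.0037 rad, qd=-0.1075 0.0228 0.0638 -0.1282 rad/s, p_ee=-0.6748 0.2777 0.4695 m, u=-2.0850 -6.4700 5.2051 0.4150 N·m.
t=1.2400 s (step 124): q=3.1416 -1.1589 -0.2618 2.9987 rad, qd=-0.0861 0.0196 0.0542 -0.1195 rad/s, p_ee=-0.6752 0.2776 0.4699 m, u=-2.1659 -6.5179 5.2242 0.4193 N·m.
t=1.2800 s (step 128): q=3.1385 -1.1582 -0.2599 2.9941 rad, qd=-0.0696 0.0176 0.0447 -0.1110 rad/s, p_ee=-0.6756 0.2777 0.4703 m, u=-2.2372 -6.5652 5.2464 0.4227 N·m.
t=1.3200 s (step 132): q=3.1360 -1.1575 -0.2583 2.9899 rad, qd=-0.0570 0.0164 0.0361 -0.1028 rad/s, p_ee=-0.6759 0.2779 0.4705 m, u=-2.2977 -6.6085 5.2689 0.4249 N·m.
t=1.3300 s (step 133): q=3.1354 -1.1573 -0.2579 2.9888 rad, qd=-0.0543 0.0162 0.0342 -0.1007 rad/s, p_ee=-0.6760 0.2780 0.4706 m.


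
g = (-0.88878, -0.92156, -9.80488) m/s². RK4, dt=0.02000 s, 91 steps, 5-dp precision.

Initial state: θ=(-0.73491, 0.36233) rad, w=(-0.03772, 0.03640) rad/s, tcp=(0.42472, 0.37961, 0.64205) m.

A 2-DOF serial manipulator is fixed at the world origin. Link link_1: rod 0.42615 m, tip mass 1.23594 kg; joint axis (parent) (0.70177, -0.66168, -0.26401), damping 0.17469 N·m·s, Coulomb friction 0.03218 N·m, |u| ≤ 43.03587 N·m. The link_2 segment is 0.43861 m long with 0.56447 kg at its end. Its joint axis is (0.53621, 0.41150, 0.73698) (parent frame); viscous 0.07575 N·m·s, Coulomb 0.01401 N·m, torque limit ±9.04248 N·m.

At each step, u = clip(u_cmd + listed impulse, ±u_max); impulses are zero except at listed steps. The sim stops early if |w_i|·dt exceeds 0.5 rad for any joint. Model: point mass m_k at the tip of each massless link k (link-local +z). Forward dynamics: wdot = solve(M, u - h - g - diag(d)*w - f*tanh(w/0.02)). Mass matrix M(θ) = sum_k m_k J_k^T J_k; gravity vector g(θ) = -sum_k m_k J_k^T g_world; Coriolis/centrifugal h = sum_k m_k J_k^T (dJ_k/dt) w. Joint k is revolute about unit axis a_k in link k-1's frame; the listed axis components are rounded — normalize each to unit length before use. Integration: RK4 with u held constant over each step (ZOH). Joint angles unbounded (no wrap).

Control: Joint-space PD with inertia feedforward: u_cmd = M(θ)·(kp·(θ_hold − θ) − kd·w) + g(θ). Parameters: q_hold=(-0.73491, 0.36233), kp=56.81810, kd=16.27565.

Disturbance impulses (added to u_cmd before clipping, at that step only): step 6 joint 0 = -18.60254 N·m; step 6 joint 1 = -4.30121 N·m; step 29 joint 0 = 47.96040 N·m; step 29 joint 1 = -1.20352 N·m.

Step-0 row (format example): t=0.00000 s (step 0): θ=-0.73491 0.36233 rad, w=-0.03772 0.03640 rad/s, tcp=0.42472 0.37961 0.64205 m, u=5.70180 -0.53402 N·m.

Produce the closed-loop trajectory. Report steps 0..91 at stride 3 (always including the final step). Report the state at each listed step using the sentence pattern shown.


t=0.06000 s (step 3): θ=-0.73616 0.36328 rad, w=-0.00848 0.00348 rad/s, tcp=0.42534 0.38015 0.64127 m, u=5.45485 -0.50554 N·m.
t=0.12000 s (step 6): θ=-0.73634 0.36331 rad, w=0.00096 -0.00124 rad/s, tcp=0.42540 0.38025 0.64118 m, u=-13.23612 -4.80083 N·m.
t=0.18000 s (step 9): θ=-0.75996 0.29349 rad, w=-0.25337 -0.74096 rad/s, tcp=0.41724 0.40559 0.63397 m, u=8.77854 0.35393 N·m.
t=0.24000 s (step 12): θ=-0.76652 0.27463 rad, w=-0.00408 -0.00905 rad/s, tcp=0.41500 0.41256 0.63164 m, u=6.65759 -0.12107 N·m.
t=0.30000 s (step 15): θ=-0.76407 0.28118 rad, w=0.07129 0.18702 rad/s, tcp=0.41573 0.41005 0.63256 m, u=5.82131 -0.29959 N·m.
t=0.36000 s (step 18): θ=-0.75923 0.29371 rad, w=0.08490 0.21806 rad/s, tcp=0.41706 0.40515 0.63436 m, u=5.48872 -0.37549 N·m.
t=0.42000 s (step 21): θ=-0.75432 0.30625 rad, w=0.07698 0.19669 rad/s, tcp=0.41835 0.40021 0.63614 m, u=5.36381 -0.41101 N·m.
t=0.48000 s (step 24): θ=-0.75011 0.31704 rad, w=0.06330 0.16288 rad/s, tcp=0.41945 0.39597 0.63763 m, u=5.32326 -0.42991 N·m.
t=0.54000 s (step 27): θ=-0.74673 0.32580 rad, w=0.04979 0.13016 rad/s, tcp=0.42034 0.39255 0.63878 m, u=5.31516 -0.44142 N·m.
t=0.60000 s (step 30): θ=-0.73190 0.33092 rad, w=1.25720 -0.07648 rad/s, tcp=0.41671 0.38334 0.64649 m, u=-7.45816 -0.04502 N·m.
t=0.66000 s (step 33): θ=-0.68864 0.33107 rad, w=0.31665 0.04862 rad/s, tcp=0.40214 0.35866 0.66946 m, u=0.13846 -0.29640 N·m.
t=0.72000 s (step 36): θ=-0.68163 0.33483 rad, w=-0.02847 0.07077 rad/s, tcp=0.40053 0.35396 0.67276 m, u=3.30332 -0.39211 N·m.
t=0.78000 s (step 39): θ=-0.68702 0.33908 rad, w=-0.13086 0.06900 rad/s, tcp=0.40338 0.35633 0.66963 m, u=4.56491 -0.43452 N·m.
t=0.84000 s (step 42): θ=-0.69551 0.34294 rad, w=-0.14472 0.05917 rad/s, tcp=0.40719 0.36055 0.66488 m, u=5.07020 -0.45392 N·m.
t=0.90000 s (step 45): θ=-0.70376 0.34615 rad, w=-0.12835 0.04813 rad/s, tcp=0.41074 0.36472 0.66027 m, u=5.26129 -0.46308 N·m.
t=0.96000 s (step 48): θ=-0.71075 0.34873 rad, w=-0.10468 0.03831 rad/s, tcp=0.41369 0.36827 0.65633 m, u=5.32448 -0.46774 N·m.
t=1.02000 s (step 51): θ=-0.71634 0.35078 rad, w=-0.08208 0.03045 rad/s, tcp=0.41602 0.37109 0.65316 m, u=5.33767 -0.47055 N·m.
t=1.08000 s (step 54): θ=-0.72068 0.35242 rad, w=-0.06306 0.02453 rad/s, tcp=0.41783 0.37327 0.65069 m, u=5.33300 -0.47271 N·m.
t=1.14000 s (step 57): θ=-0.72399 0.35375 rad, w=-0.04792 0.02016 rad/s, tcp=0.41923 0.37492 0.64878 m, u=5.32343 -0.47469 N·m.
t=1.20000 s (step 60): θ=-0.72650 0.35486 rad, w=-0.03624 0.01690 rad/s, tcp=0.42030 0.37615 0.64732 m, u=5.31412 -0.47660 N·m.
t=1.26000 s (step 63): θ=-0.72839 0.35579 rad, w=-0.02741 0.01439 rad/s, tcp=0.42114 0.37706 0.64621 m, u=5.30711 -0.47841 N·m.
t=1.32000 s (step 66): θ=-0.72983 0.35659 rad, w=-0.02083 0.01236 rad/s, tcp=0.42179 0.37773 0.64535 m, u=5.30297 -0.48011 N·m.
t=1.38000 s (step 69): θ=-0.73093 0.35728 rad, w=-0.01596 0.01069 rad/s, tcp=0.42230 0.37823 0.64469 m, u=5.30141 -0.48168 N·m.
t=1.44000 s (step 72): θ=-0.73177 0.35788 rad, w=-0.01235 0.00929 rad/s, tcp=0.42271 0.37861 0.64418 m, u=5.30165 -0.48313 N·m.
t=1.50000 s (step 75): θ=-0.73243 0.35840 rad, w=-0.00965 0.00811 rad/s, tcp=0.42304 0.37889 0.64377 m, u=5.30286 -0.48444 N·m.
t=1.56000 s (step 78): θ=-0.73294 0.35885 rad, w=-0.00759 0.00710 rad/s, tcp=0.42331 0.37910 0.64345 m, u=5.30445 -0.48562 N·m.
t=1.62000 s (step 81): θ=-0.73335 0.35925 rad, w=-0.00600 0.00623 rad/s, tcp=0.42353 0.37926 0.64319 m, u=5.30608 -0.48667 N·m.
t=1.68000 s (step 84): θ=-0.73367 0.35960 rad, w=-0.00476 0.00548 rad/s, tcp=0.42371 0.37938 0.64298 m, u=5.30757 -0.48762 N·m.
t=1.74000 s (step 87): θ=-0.73392 0.35991 rad, w=-0.00379 0.00484 rad/s, tcp=0.42386 0.37947 0.64281 m, u=5.30885 -0.48845 N·m.
t=1.80000 s (step 90): θ=-0.73413 0.36018 rad, w=-0.00301 0.00427 rad/s, tcp=0.42399 0.37954 0.64268 m, u=5.30993 -0.48920 N·m.
t=1.82000 s (step 91): θ=-0.73419 0.36027 rad, w=-0.00279 0.00410 rad/s, tcp=0.42403 0.37956 0.64264 m.


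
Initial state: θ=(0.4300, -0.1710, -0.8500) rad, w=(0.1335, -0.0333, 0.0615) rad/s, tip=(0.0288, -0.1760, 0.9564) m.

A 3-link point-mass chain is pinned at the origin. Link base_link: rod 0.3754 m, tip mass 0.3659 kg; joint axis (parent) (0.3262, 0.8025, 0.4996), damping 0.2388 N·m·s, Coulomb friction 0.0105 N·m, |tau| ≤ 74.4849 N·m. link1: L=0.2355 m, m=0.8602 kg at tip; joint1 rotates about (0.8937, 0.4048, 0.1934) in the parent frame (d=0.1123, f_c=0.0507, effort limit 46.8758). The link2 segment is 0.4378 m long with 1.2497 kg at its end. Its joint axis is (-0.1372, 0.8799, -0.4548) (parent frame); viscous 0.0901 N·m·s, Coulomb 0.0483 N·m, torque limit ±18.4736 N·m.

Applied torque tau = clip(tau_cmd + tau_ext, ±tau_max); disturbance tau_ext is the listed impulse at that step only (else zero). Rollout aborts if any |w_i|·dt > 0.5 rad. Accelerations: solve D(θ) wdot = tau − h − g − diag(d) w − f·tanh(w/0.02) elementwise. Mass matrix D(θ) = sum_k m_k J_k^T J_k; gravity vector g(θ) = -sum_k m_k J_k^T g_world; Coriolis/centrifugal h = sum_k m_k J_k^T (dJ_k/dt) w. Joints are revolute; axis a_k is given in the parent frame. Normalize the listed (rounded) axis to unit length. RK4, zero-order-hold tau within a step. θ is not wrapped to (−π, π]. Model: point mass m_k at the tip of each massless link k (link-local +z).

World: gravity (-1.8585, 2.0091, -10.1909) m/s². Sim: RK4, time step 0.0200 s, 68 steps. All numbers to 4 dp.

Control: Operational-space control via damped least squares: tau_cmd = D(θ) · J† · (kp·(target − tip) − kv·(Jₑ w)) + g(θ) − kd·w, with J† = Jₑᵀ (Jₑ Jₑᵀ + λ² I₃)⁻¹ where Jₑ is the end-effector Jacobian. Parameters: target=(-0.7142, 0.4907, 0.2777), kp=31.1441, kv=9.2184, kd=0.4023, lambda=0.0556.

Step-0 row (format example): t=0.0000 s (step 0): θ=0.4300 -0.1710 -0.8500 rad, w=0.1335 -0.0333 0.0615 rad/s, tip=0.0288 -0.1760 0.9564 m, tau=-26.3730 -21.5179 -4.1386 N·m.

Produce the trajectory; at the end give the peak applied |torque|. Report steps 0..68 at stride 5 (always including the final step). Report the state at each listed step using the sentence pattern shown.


t=0.1000 s (step 5): θ=0.5554 -0.5511 -1.0893 rad, w=1.1737 -5.5540 -2.4155 rad/s, tip=-0.0493 -0.1042 0.8938 m, tau=-9.3240 -3.4779 2.1111 N·m.
t=0.2000 s (step 10): θ=0.5724 -1.0463 -1.1923 rad, w=-0.9027 -3.8416 0.0627 rad/s, tip=-0.2073 0.0354 0.7772 m, tau=3.8395 6.6746 0.3037 N·m.
t=0.3000 s (step 15): θ=0.3856 -1.2905 -1.1665 rad, w=-2.6713 -1.1440 0.1467 rad/s, tip=-0.3595 0.1813 0.6367 m, tau=11.1595 11.4361 -1.6276 N·m.
t=0.4000 s (step 20): θ=0.0864 -1.3106 -1.1789 rad, w=-3.0766 0.5413 -0.3304 rad/s, tip=-0.4638 0.2989 0.5037 m, tau=14.5524 11.9775 -1.9739 N·m.
t=0.5000 s (step 25): θ=-0.1965 -1.2171 -1.2168 rad, w=-2.5051 1.2045 -0.3698 rad/s, tip=-0.5272 0.3801 0.4039 m, tau=15.6647 10.7509 -1.4768 N·m.
t=0.6000 s (step 30): θ=-0.4086 -1.0901 -1.2464 rad, w=-1.7549 1.2807 -0.2188 rad/s, tip=-0.5682 0.4299 0.3393 m, tau=15.6229 9.2930 -0.7299 N·m.
t=0.7000 s (step 35): θ=-0.5526 -0.9690 -1.2610 rad, w=-1.1632 1.1317 -0.0821 rad/s, tip=-0.5975 0.4575 0.3014 m, tau=15.2043 8.0974 -0.0569 N·m.
t=0.8000 s (step 40): θ=-0.6476 -0.8655 -1.2643 rad, w=-0.7681 0.9402 0.0026 rad/s, tip=-0.6199 0.4714 0.2811 m, tau=14.8043 7.2313 0.4613 N·m.
t=0.9000 s (step 45): θ=-0.7109 -0.7808 -1.2622 rad, w=-0.5189 0.7616 0.0365 rad/s, tip=-0.6378 0.4772 0.2713 m, tau=14.5545 6.6430 0.8665 N·m.
t=1.0000 s (step 50): θ=-0.7544 -0.7124 -1.2570 rad, w=-0.3638 0.6145 0.0661 rad/s, tip=-0.6521 0.4790 0.2672 m, tau=14.4561 6.2642 1.1342 N·m.
t=1.1000 s (step 55): θ=-0.7855 -0.6572 -1.2493 rad, w=-0.2656 0.4936 0.0869 rad/s, tip=-0.6634 0.4792 0.2661 m, tau=14.4657 6.0346 1.3205 N·m.
t=1.2000 s (step 60): θ=-0.8086 -0.6130 -1.2400 rad, w=-0.2013 0.3951 0.0969 rad/s, tip=-0.6723 0.4792 0.2664 m, tau=14.5367 5.9001 1.4618 N·m.
t=1.3000 s (step 65): θ=-0.8264 -0.5776 -1.2301 rad, w=-0.1575 0.3161 0.0983 rad/s, tip=-0.6794 0.4793 0.2673 m, tau=14.6336 5.8216 1.5754 N·m.
t=1.3600 s (step 68): θ=-0.8352 -0.5599 -1.2243 rad, w=-0.1375 0.2768 0.0963 rad/s, tip=-0.6829 0.4795 0.2679 m.
max |tau| (N·m): 26.3730


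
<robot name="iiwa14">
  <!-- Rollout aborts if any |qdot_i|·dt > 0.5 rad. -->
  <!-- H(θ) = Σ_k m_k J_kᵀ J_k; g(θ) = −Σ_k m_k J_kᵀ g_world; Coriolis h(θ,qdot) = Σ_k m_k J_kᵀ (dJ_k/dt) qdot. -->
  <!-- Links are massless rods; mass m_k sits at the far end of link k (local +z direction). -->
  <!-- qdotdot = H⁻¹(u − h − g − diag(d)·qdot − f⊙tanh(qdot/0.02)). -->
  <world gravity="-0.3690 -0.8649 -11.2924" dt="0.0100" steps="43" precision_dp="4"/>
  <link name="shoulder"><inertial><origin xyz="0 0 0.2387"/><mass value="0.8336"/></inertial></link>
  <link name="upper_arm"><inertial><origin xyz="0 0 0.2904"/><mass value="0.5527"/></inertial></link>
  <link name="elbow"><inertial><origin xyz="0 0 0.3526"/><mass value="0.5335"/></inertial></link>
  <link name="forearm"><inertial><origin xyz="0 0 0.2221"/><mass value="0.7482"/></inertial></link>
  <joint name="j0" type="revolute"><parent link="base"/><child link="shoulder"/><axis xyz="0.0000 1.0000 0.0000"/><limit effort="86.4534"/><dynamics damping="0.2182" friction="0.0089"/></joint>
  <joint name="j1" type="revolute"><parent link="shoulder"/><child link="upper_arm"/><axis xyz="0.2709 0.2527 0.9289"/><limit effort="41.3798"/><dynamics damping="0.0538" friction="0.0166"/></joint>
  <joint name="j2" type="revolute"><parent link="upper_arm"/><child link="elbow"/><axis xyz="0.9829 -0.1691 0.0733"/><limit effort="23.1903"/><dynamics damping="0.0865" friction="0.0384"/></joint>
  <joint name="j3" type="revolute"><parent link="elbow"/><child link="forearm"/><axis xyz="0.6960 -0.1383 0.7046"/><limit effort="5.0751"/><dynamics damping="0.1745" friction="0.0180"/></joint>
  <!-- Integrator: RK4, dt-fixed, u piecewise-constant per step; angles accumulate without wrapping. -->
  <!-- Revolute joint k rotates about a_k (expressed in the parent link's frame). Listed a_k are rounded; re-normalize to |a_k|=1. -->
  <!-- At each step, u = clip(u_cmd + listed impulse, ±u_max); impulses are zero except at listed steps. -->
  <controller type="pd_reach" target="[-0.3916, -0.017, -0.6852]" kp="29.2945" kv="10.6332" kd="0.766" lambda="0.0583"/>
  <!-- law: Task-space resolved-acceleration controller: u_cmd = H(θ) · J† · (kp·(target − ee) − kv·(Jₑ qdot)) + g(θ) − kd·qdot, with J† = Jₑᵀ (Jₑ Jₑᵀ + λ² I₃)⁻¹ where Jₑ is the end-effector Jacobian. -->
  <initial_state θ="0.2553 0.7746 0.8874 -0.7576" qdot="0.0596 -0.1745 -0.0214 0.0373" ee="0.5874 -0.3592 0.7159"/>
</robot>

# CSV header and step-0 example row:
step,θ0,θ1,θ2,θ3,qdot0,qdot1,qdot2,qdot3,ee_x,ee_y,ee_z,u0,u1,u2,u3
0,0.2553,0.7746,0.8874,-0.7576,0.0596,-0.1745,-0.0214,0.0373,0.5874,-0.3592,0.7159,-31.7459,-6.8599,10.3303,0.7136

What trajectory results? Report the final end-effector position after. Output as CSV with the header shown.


step,θ0,θ1,θ2,θ3,qdot0,qdot1,qdot2,qdot3,ee_x,ee_y,ee_z,u0,u1,u2,u3
1,0.2485,0.7818,0.8951,-0.7627,-1.4118,1.6096,1.5558,-0.9702,0.5859,-0.3593,0.7143,-28.6919,-7.9409,7.4386,1.3008
2,0.2286,0.8048,0.9161,-0.7698,-2.5502,2.9273,2.6480,-0.4400,0.5822,-0.3594,0.7095,-26.1115,-8.4324,5.0084,0.6487
3,0.1994,0.8368,0.9479,-0.7754,-3.2944,3.4541,3.7111,-0.6072,0.5766,-0.3599,0.7021,-23.2977,-8.1249,2.9726,0.6099
4,0.1637,0.8724,0.9891,-0.7795,-3.8214,3.6384,4.5184,-0.1885,0.5690,-0.3604,0.6924,-20.6727,-7.4606,1.3417,0.1416
5,0.1239,0.9081,1.0378,-0.7810,-4.1423,3.4745,5.2170,-0.0792,0.5596,-0.3609,0.6807,-18.0036,-6.4988,0.0772,-0.0252
6,0.0815,0.9413,1.0926,-0.7806,-4.3406,3.1759,5.7337,0.1659,0.5487,-0.3612,0.6674,-15.5009,-5.4637,-0.8800,-0.2655
7,0.0376,0.9712,1.1519,-0.7782,-4.4403,2.7877,6.1202,0.3206,0.5363,-0.3612,0.6527,-13.1411,-4.4238,-1.6009,-0.4059
8,-0.0070,0.9970,1.2144,-0.7742,-4.4756,2.3803,6.3803,0.4873,0.5227,-0.3608,0.6368,-10.9962,-3.4519,-2.1536,-0.5414
9,-0.0517,1.0187,1.2791,-0.7688,-4.4612,1.9713,6.5487,0.5909,0.5080,-0.3599,0.6198,-9.0544,-2.5664,-2.5919,-0.6193
10,-0.0960,1.0364,1.3451,-0.7624,-4.4148,1.5841,6.6373,0.6903,0.4924,-0.3586,0.6020,-7.3361,-1.7831,-2.9569,-0.6940
11,-0.1398,1.0504,1.4116,-0.7552,-4.3439,1.2195,6.6696,0.7538,0.4761,-0.3568,0.5834,-5.8179,-1.0952,-3.2755,-0.7434
12,-0.1828,1.0609,1.4782,-0.7474,-4.2572,0.8821,6.6555,0.8131,0.4592,-0.3546,0.5643,-4.4924,-0.4977,-3.5657,-0.7956
13,-0.2249,1.0681,1.5445,-0.7391,-4.1582,0.5673,6.6098,0.8525,0.4419,-0.3520,0.5446,-3.3327,0.0222,-3.8373,-0.8384
14,-0.2659,1.0723,1.6103,-0.7304,-4.0512,0.2740,6.5384,0.8900,0.4243,-0.3491,0.5245,-2.3229,0.4738,-4.0955,-0.8864
15,-0.3058,1.0737,1.6752,-0.7213,-3.9380,-0.0027,6.4498,0.9173,0.4064,-0.3458,0.5040,-1.4395,0.8685,-4.3420,-0.9322
16,-0.3446,1.0723,1.7392,-0.7120,-3.8212,-0.2641,6.3467,0.9496,0.3884,-0.3422,0.4832,-0.6673,1.2108,-4.5767,-0.9867
17,-0.3822,1.0684,1.8021,-0.7025,-3.6999,-0.5176,6.2368,0.9656,0.3704,-0.3384,0.4622,0.0167,1.5156,-4.7984,-1.0320
18,-0.4186,1.0620,1.8639,-0.6927,-3.5764,-0.7635,6.1184,0.9913,0.3525,-0.3343,0.4411,0.6201,1.7872,-5.0048,-1.0879
19,-0.4537,1.0531,1.9245,-0.6828,-3.4496,-1.0074,5.9971,1.0074,0.3346,-0.3300,0.4198,1.1616,2.0339,-5.1939,-1.1374
20,-0.4875,1.0418,1.9838,-0.6726,-3.3210,-1.2499,5.8711,1.0322,0.3169,-0.3255,0.3984,1.6475,2.2585,-5.3634,-1.1942
21,-0.5201,1.0281,2.0419,-0.6623,-3.1897,-1.4954,5.7442,1.0513,0.2994,-0.3208,0.3771,2.0919,2.4671,-5.5115,-1.2454
22,-0.5513,1.0119,2.0987,-0.6517,-3.0565,-1.7446,5.6142,1.0791,0.2821,-0.3159,0.3558,2.4995,2.6614,-5.6362,-1.3015
23,-0.5811,0.9932,2.1542,-0.6408,-2.9206,-2.0009,5.4840,1.1040,0.2651,-0.3107,0.3345,2.8811,2.8458,-5.7363,-1.3521
24,-0.6097,0.9718,2.2084,-0.6297,-2.7828,-2.2648,5.3512,1.1378,0.2485,-0.3054,0.3134,3.2406,3.0210,-5.8101,-1.4057
25,-0.6368,0.9478,2.2612,-0.6183,-2.6424,-2.5388,5.2176,1.1713,0.2322,-0.2999,0.2925,3.5865,3.1904,-5.8571,-1.4538
26,-0.6625,0.9210,2.3127,-0.6064,-2.5001,-2.8226,5.0810,1.2141,0.2163,-0.2942,0.2719,3.9223,3.3536,-5.8764,-1.5035
27,-0.6867,0.8913,2.3629,-0.5942,-2.3555,-3.1173,4.9424,1.2586,0.2009,-0.2883,0.2516,4.2555,3.5125,-5.8680,-1.5478
28,-0.7095,0.8586,2.4116,-0.5814,-2.2094,-3.4210,4.7993,1.3127,0.1859,-0.2821,0.2317,4.5893,3.6653,-5.8319,-1.5925
29,-0.7309,0.8229,2.4589,-0.5681,-2.0620,-3.7320,4.6521,1.3697,0.1714,-0.2756,0.2122,4.9305,3.8119,-5.7688,-1.6317
30,-0.7507,0.7840,2.5047,-0.5542,-1.9144,-4.0451,4.4981,1.4355,0.1575,-0.2689,0.1933,5.2820,3.9478,-5.6796,-1.6700
31,-0.7691,0.7419,2.5489,-0.5396,-1.7672,-4.3536,4.3369,1.5038,0.1443,-0.2618,0.1751,5.6489,4.0691,-5.5664,-1.7023
32,-0.7861,0.6969,2.5914,-0.5243,-1.6223,-4.6459,4.1658,1.5774,0.1318,-0.2544,0.1577,6.0319,4.1667,-5.4315,-1.7315
33,-0.8015,0.6491,2.6322,-0.5083,-1.4810,-4.9069,3.9835,1.6490,0.1200,-0.2468,0.1412,6.4319,4.2304,-5.2781,-1.7530
34,-0.8156,0.5989,2.6711,-0.4917,-1.3456,-5.1153,3.7874,1.7170,0.1092,-0.2388,0.1258,6.8434,4.2446,-5.1102,-1.7670
35,-0.8284,0.5469,2.7080,-0.4743,-1.2182,-5.2457,3.5760,1.7712,0.0995,-0.2305,0.1115,7.2590,4.1921,-4.9321,-1.7681
36,-0.8400,0.4942,2.7427,-0.4566,-1.1009,-5.2687,3.3475,1.8047,0.0908,-0.2220,0.0986,7.6654,4.0539,-4.7481,-1.7536
37,-0.8504,0.4418,2.7750,-0.4386,-0.9944,-5.1574,3.1021,1.8050,0.0834,-0.2134,0.0872,8.0511,3.8159,-4.5619,-1.7169
38,-0.8598,0.3913,2.8048,-0.4209,-0.8976,-4.8947,2.8414,1.7646,0.0773,-0.2047,0.0773,8.4086,3.4745,-4.3756,-1.6549
39,-0.8683,0.3441,2.8320,-0.4037,-0.8061,-4.4851,2.5704,1.6784,0.0724,-0.1961,0.0690,8.7425,3.0465,-4.1893,-1.5653
40,-0.8758,0.3015,2.8564,-0.3876,-0.7116,-3.9631,2.2976,1.5530,0.0688,-0.1877,0.0622,9.0681,2.5715,-4.0012,-1.4531
41,-0.8824,0.2644,2.8781,-0.3728,-0.6031,-3.3915,2.0342,1.4036,0.0663,-0.1797,0.0569,9.4059,2.1076,-3.8096,-1.3290
42,-0.8877,0.2329,2.8973,-0.3595,-0.4701,-2.8427,1.7908,1.2524,0.0648,-0.1721,0.0527,9.7715,1.7120,-3.6135,-1.2073
43,-0.8915,0.2066,2.9142,-0.3477,-0.3055,-2.3707,1.5738,1.1171,0.0639,-0.1651,0.0494,,,,
# final ee position (m): 0.0639 -0.1651 0.0494


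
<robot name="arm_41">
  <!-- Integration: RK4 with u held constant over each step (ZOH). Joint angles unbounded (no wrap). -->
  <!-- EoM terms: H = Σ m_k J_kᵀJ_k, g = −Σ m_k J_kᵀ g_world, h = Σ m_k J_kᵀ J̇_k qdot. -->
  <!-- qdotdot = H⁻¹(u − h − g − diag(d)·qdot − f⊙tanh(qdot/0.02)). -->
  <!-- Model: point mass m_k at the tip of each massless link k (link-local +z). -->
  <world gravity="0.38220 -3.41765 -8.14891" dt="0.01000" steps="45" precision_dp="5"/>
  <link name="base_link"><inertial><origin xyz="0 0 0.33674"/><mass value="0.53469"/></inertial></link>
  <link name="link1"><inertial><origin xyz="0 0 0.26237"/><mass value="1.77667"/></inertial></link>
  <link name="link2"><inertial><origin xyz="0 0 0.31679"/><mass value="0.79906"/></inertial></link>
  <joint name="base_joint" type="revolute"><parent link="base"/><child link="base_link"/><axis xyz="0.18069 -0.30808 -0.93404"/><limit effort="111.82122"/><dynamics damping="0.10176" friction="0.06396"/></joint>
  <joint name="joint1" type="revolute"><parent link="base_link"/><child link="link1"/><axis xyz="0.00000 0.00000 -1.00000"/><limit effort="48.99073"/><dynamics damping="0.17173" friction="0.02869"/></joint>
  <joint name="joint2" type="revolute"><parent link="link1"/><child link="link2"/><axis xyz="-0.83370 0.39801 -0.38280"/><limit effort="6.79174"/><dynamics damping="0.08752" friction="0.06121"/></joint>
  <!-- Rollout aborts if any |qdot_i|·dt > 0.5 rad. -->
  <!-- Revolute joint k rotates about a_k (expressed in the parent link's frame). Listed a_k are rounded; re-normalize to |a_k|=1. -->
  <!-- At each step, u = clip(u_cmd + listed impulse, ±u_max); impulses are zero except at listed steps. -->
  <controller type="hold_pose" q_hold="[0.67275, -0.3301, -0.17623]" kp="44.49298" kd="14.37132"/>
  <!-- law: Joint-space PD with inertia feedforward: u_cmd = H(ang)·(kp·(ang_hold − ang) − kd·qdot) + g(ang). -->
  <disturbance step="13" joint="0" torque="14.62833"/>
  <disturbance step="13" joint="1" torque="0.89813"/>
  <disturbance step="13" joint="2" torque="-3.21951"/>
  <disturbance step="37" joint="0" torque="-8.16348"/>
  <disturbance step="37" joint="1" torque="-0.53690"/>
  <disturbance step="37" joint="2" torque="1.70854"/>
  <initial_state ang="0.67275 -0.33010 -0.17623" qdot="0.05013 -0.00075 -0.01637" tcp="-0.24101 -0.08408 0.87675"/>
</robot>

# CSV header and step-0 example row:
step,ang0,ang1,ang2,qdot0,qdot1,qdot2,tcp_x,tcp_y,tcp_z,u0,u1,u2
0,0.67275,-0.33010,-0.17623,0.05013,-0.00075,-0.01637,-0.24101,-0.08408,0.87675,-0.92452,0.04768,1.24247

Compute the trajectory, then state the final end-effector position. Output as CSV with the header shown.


step,ang0,ang1,ang2,qdot0,qdot1,qdot2,tcp_x,tcp_y,tcp_z,u0,u1,u2
1,0.67316,-0.32961,-0.17639,0.04619,-0.07159,-0.00618,-0.24120,-0.08408,0.87670,-0.89816,0.05036,1.23194
2,0.67348,-0.32906,-0.17651,0.04253,-0.12858,-0.00038,-0.24136,-0.08406,0.87665,-0.87692,0.05264,1.22544
3,0.67374,-0.32872,-0.17661,0.03652,-0.14214,0.00158,-0.24147,-0.08405,0.87662,-0.85870,0.05407,1.22087
4,0.67394,-0.32844,-0.17669,0.03096,-0.14728,0.00266,-0.24157,-0.08405,0.87659,-0.84332,0.05520,1.21723
5,0.67408,-0.32819,-0.17676,0.02634,-0.15092,0.00348,-0.24164,-0.08405,0.87657,-0.83055,0.05613,1.21426
6,0.67418,-0.32797,-0.17683,0.02259,-0.15403,0.00417,-0.24169,-0.08405,0.87655,-0.82005,0.05690,1.21182
7,0.67425,-0.32776,-0.17689,0.01956,-0.15653,0.00475,-0.24173,-0.08405,0.87654,-0.81146,0.05753,1.20981
8,0.67429,-0.32757,-0.17694,0.01711,-0.15841,0.00524,-0.24177,-0.08405,0.87653,-0.80443,0.05805,1.20818
9,0.67431,-0.32740,-0.17699,0.01513,-0.15973,0.00564,-0.24179,-0.08406,0.87652,-0.79868,0.05848,1.20684
10,0.67431,-0.32723,-0.17704,0.01352,-0.16063,0.00597,-0.24180,-0.08406,0.87651,-0.79397,0.05883,1.20574
11,0.67429,-0.32708,-0.17708,0.01224,-0.16121,0.00625,-0.24181,-0.08407,0.87651,-0.79011,0.05912,1.20485
12,0.67427,-0.32693,-0.17713,0.01120,-0.16158,0.00647,-0.24181,-0.08407,0.87651,-0.78694,0.05936,1.20412
13,0.67423,-0.32679,-0.17717,0.01038,-0.16179,0.00666,-0.24181,-0.08408,0.87650,13.84399,0.95769,-2.01597
14,0.67800,-0.32829,-0.17724,0.74293,-0.14006,-0.02097,-0.24308,-0.08389,0.87617,-2.90061,-0.07956,1.67159
15,0.68473,-0.32799,-0.17753,0.62587,-0.11384,-0.01999,-0.24548,-0.08347,0.87553,-2.62982,-0.06215,1.61536
16,0.69036,-0.32760,-0.17779,0.52489,-0.10869,-0.01667,-0.24750,-0.08311,0.87499,-2.39019,-0.04647,1.56429
17,0.69505,-0.32718,-0.17802,0.43681,-0.10781,-0.01301,-0.24918,-0.08280,0.87453,-2.17819,-0.03252,1.51854
18,0.69892,-0.32677,-0.17822,0.35982,-0.10789,-0.00968,-0.25057,-0.08254,0.87415,-1.99072,-0.02013,1.47794
19,0.70206,-0.32635,-0.17839,0.29255,-0.10828,-0.00688,-0.25170,-0.08232,0.87384,-1.82503,-0.00916,1.44207
20,0.70458,-0.32595,-0.17853,0.23386,-0.10884,-0.00461,-0.25261,-0.08214,0.87359,-1.67867,0.00057,1.41046
21,0.70654,-0.32555,-0.17865,0.18275,-0.10951,-0.00279,-0.25332,-0.08199,0.87340,-1.54945,0.00918,1.38264
22,0.70803,-0.32515,-0.17876,0.13832,-0.11023,-0.00136,-0.25387,-0.08189,0.87324,-1.43545,0.01680,1.35815
23,0.70910,-0.32477,-0.17885,0.09988,-0.11141,-0.00018,-0.25427,-0.08181,0.87313,-1.33504,0.02353,1.33661
24,0.70982,-0.32439,-0.17894,0.06767,-0.11866,0.00139,-0.25455,-0.08175,0.87305,-1.24793,0.02947,1.31768
25,0.71023,-0.32406,-0.17901,0.04081,-0.12830,0.00308,-0.25472,-0.08172,0.87300,-1.17290,0.03463,1.30118
26,0.71039,-0.32378,-0.17907,0.01856,-0.13804,0.00468,-0.25479,-0.08171,0.87298,-1.10887,0.03906,1.28697
27,0.71036,-0.32357,-0.17911,0.00122,-0.15129,0.00668,-0.25479,-0.08172,0.87298,-1.05614,0.04277,1.27486
28,0.71017,-0.32349,-0.17914,-0.01284,-0.15733,0.00832,-0.25474,-0.08174,0.87299,-1.01291,0.04571,1.26467
29,0.70986,-0.32352,-0.17914,-0.02378,-0.15990,0.00986,-0.25463,-0.08176,0.87302,-0.97813,0.04800,1.25610
30,0.70946,-0.32361,-0.17913,-0.03231,-0.16149,0.01122,-0.25448,-0.08180,0.87306,-0.94964,0.04985,1.24890
31,0.70898,-0.32373,-0.17910,-0.03914,-0.16237,0.01224,-0.25431,-0.08183,0.87311,-0.92564,0.05139,1.24285
32,0.70844,-0.32386,-0.17907,-0.04464,-0.16285,0.01296,-0.25411,-0.08187,0.87316,-0.90513,0.05270,1.23773
33,0.70785,-0.32400,-0.17903,-0.04905,-0.16315,0.01345,-0.25390,-0.08192,0.87322,-0.88749,0.05383,1.23337
34,0.70723,-0.32414,-0.17899,-0.05251,-0.16339,0.01377,-0.25367,-0.08196,0.87329,-0.87228,0.05479,1.22964
35,0.70657,-0.32428,-0.17894,-0.05517,-0.16362,0.01398,-0.25343,-0.08201,0.87335,-0.85916,0.05562,1.22643
36,0.70589,-0.32442,-0.17889,-0.05713,-0.16384,0.01410,-0.25318,-0.08206,0.87342,-0.84788,0.05633,1.22367
37,0.70519,-0.32456,-0.17884,-0.05849,-0.16405,0.01418,-0.25293,-0.08211,0.87349,-9.00168,-0.47997,2.92982
38,0.70239,-0.32453,-0.17881,-0.47524,-0.14825,0.01251,-0.25195,-0.08232,0.87376,0.35674,0.13623,0.96986
39,0.69785,-0.32473,-0.17877,-0.41098,-0.17641,0.01355,-0.25037,-0.08266,0.87418,0.21794,0.12738,0.99846
40,0.69390,-0.32502,-0.17872,-0.35580,-0.17975,0.01358,-0.24898,-0.08296,0.87455,0.09483,0.11916,1.02368
41,0.69046,-0.32531,-0.17868,-0.30734,-0.17838,0.01361,-0.24777,-0.08322,0.87487,-0.01434,0.11178,1.04583
42,0.68748,-0.32558,-0.17864,-0.26459,-0.17631,0.01371,-0.24671,-0.08343,0.87515,-0.11116,0.10522,1.06535
43,0.68490,-0.32583,-0.17859,-0.22687,-0.17434,0.01385,-0.24580,-0.08362,0.87539,-0.19699,0.09939,1.08258
44,0.68268,-0.32606,-0.17855,-0.19360,-0.17262,0.01397,-0.24501,-0.08377,0.87560,-0.27306,0.09422,1.09784
45,0.68077,-0.32626,-0.17850,-0.16428,-0.17116,0.01406,-0.24433,-0.08390,0.87578,,,
# final tcp position (m): -0.24433 -0.08390 0.87578
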